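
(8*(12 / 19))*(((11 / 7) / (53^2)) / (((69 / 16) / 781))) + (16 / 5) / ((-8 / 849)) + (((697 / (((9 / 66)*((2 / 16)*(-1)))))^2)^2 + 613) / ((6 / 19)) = 184857299838935004449205747397 / 20880336330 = 8853176352975680466.41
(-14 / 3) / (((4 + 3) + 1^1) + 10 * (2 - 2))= -7 / 12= -0.58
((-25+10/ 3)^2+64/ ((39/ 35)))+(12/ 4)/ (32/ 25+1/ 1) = 1174180/ 2223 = 528.20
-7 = -7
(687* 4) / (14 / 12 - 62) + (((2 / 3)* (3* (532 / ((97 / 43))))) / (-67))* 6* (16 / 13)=-2996171736 / 30837755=-97.16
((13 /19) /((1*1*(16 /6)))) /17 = 39 /2584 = 0.02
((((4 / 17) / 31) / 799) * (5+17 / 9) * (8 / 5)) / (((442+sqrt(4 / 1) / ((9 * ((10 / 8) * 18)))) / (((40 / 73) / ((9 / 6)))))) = 7680 / 88751471413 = 0.00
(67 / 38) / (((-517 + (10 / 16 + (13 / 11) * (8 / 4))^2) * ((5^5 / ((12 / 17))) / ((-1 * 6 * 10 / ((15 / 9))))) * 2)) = 18678528 / 1323788246875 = 0.00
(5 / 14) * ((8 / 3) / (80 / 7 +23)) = 20 / 723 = 0.03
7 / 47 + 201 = 9454 / 47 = 201.15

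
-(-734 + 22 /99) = 6604 /9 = 733.78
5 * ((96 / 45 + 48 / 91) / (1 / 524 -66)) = -1903168 / 9441159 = -0.20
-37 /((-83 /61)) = 2257 /83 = 27.19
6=6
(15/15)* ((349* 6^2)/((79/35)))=5566.33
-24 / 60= -2 / 5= -0.40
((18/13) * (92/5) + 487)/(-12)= -33311/780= -42.71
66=66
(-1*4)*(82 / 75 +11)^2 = -3290596 / 5625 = -584.99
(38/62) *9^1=5.52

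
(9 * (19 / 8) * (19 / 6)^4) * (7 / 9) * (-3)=-17332693 / 3456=-5015.25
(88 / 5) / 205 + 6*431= 2586.09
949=949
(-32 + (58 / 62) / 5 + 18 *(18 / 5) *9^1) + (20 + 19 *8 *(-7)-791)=-39792 / 31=-1283.61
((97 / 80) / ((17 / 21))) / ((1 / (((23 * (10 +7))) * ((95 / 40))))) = 890169 / 640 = 1390.89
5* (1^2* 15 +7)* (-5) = -550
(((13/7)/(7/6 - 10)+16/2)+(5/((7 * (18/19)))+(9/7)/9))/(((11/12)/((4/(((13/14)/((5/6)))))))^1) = 2320360/68211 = 34.02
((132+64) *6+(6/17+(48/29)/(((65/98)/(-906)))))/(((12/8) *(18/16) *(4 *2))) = -2574428/32045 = -80.34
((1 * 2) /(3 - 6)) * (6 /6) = -2 /3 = -0.67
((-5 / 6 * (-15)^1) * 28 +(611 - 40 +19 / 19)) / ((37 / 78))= 71916 / 37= 1943.68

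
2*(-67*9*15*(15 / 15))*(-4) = 72360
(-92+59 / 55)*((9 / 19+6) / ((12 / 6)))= -615123 / 2090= -294.32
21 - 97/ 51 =974/ 51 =19.10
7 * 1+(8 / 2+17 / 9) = 116 / 9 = 12.89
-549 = -549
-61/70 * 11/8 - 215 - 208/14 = -129391/560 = -231.06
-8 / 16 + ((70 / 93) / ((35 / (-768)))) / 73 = -3287 / 4526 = -0.73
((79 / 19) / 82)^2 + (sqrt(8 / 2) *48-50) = 111664985 / 2427364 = 46.00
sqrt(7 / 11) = sqrt(77) / 11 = 0.80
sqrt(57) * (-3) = -3 * sqrt(57) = -22.65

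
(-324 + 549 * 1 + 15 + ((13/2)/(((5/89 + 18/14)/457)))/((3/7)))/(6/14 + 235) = 189787787/8266368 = 22.96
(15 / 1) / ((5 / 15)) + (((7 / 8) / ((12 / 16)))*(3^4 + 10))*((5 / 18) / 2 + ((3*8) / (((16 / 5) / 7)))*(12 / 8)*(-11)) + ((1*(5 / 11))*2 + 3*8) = -54578039 / 594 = -91882.22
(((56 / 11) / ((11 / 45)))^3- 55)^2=252987225259799901025 / 3138428376721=80609526.45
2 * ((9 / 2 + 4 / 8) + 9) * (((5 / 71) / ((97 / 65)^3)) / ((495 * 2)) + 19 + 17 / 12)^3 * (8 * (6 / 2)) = 1006607433486304387714052356050470875 / 176009042069041645835706342942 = 5719066.60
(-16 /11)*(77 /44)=-28 /11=-2.55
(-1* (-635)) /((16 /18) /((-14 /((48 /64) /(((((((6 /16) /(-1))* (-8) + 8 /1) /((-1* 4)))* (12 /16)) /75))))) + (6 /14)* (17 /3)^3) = 440055 /55243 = 7.97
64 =64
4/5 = 0.80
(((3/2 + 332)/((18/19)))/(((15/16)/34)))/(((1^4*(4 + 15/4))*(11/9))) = 6894112/5115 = 1347.82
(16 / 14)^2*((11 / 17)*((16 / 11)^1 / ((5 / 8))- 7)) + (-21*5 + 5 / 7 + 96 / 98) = -446718 / 4165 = -107.26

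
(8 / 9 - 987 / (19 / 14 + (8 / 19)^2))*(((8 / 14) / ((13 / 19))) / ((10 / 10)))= -24165112 / 45045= -536.47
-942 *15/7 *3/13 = -465.82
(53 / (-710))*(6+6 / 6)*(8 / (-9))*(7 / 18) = 0.18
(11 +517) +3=531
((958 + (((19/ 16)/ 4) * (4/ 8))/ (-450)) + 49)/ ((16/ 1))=62.94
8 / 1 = 8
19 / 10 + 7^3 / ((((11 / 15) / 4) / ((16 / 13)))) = 2304.56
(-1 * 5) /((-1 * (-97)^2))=5 /9409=0.00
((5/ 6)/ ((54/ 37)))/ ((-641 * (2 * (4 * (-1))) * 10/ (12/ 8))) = 37/ 2215296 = 0.00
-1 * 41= -41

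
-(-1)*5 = 5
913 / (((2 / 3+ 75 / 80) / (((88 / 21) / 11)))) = 10624 / 49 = 216.82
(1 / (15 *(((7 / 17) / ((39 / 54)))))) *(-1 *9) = -221 / 210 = -1.05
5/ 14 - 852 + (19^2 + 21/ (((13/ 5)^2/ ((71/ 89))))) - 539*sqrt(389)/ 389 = -102794779/ 210574 - 539*sqrt(389)/ 389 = -515.49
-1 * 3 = -3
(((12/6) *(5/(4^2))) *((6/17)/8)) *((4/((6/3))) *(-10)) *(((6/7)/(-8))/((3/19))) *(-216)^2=2077650/119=17459.24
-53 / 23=-2.30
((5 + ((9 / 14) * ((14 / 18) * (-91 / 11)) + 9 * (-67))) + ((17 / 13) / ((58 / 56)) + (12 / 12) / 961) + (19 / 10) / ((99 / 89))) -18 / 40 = -430132400743 / 717348060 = -599.61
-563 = -563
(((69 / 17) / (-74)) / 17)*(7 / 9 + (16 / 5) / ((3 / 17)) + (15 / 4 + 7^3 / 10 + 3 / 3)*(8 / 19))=-695221 / 6095010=-0.11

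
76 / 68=19 / 17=1.12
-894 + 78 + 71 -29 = -774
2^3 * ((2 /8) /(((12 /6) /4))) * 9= 36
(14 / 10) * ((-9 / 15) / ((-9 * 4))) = 7 / 300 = 0.02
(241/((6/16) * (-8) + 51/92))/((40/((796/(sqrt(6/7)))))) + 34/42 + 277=5834/21 -1103057 * sqrt(42)/3375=-1840.30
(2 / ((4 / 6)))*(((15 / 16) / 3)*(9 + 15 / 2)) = 495 / 32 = 15.47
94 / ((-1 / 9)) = -846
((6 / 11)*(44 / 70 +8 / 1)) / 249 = 604 / 31955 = 0.02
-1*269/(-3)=269/3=89.67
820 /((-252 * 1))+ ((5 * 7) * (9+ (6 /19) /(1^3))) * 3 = 1166960 /1197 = 974.90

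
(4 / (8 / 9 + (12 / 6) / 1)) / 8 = 9 / 52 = 0.17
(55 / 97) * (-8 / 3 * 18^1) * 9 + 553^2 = 29639713 / 97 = 305564.05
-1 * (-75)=75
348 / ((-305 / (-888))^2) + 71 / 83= 22782909671 / 7721075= 2950.74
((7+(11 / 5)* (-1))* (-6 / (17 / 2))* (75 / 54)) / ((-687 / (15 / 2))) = 200 / 3893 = 0.05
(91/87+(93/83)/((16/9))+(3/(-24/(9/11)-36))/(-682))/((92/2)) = 3236111881/88802587104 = 0.04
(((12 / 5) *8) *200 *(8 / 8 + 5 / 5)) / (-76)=-1920 / 19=-101.05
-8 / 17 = -0.47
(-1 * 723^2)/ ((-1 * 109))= 522729/ 109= 4795.68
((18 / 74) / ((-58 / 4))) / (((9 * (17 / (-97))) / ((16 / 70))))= 1552 / 638435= 0.00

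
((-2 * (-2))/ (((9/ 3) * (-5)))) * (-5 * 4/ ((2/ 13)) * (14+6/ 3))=1664/ 3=554.67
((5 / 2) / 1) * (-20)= -50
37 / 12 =3.08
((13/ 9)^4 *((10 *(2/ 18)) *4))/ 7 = 1142440/ 413343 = 2.76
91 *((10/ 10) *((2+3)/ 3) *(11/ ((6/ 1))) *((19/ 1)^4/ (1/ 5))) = 3261283025/ 18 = 181182390.28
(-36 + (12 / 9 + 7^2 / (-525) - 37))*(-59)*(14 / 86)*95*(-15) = -982152.42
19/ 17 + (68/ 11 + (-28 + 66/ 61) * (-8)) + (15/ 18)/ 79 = 1203873413/ 5406918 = 222.65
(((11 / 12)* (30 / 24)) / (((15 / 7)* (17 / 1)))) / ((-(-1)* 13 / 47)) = 3619 / 31824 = 0.11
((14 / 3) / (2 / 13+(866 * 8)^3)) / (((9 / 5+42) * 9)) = 455 / 12780412539813657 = 0.00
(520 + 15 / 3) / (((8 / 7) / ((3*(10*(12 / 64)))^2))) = 7441875 / 512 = 14534.91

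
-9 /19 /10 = -9 /190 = -0.05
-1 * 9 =-9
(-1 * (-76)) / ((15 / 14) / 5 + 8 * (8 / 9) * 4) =9576 / 3611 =2.65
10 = 10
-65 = -65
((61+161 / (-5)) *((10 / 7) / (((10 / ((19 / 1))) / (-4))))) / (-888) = 456 / 1295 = 0.35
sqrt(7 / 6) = 1.08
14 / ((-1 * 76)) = -7 / 38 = -0.18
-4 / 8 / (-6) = 1 / 12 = 0.08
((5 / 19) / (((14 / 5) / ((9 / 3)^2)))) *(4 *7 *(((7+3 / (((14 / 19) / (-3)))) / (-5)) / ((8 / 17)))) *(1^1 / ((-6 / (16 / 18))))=-6205 / 798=-7.78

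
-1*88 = -88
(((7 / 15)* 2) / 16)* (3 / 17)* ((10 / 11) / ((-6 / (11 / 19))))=-7 / 7752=-0.00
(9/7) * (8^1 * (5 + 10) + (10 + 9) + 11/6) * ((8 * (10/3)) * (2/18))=33800/63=536.51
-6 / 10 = -0.60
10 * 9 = 90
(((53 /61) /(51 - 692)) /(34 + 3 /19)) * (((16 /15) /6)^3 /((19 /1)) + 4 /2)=-16686626 /210221638875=-0.00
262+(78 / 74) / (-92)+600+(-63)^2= 16444685 / 3404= 4830.99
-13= -13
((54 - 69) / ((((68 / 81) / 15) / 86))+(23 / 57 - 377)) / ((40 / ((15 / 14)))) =-6485617 / 10336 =-627.48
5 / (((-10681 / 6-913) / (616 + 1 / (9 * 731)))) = -40526650 / 35436687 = -1.14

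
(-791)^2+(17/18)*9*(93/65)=81340111/130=625693.16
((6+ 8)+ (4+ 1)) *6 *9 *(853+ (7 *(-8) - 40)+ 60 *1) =838242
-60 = -60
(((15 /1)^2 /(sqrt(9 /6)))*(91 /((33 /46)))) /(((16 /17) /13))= 11563825*sqrt(6) /88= 321880.35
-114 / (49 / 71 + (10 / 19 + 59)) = -76893 / 40616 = -1.89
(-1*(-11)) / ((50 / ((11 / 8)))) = 121 / 400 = 0.30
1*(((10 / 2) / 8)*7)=35 / 8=4.38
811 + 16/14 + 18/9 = 5699/7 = 814.14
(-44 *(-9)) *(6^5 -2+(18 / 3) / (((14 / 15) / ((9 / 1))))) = 21709908 / 7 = 3101415.43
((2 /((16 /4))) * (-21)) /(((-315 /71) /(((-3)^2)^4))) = 155277 /10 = 15527.70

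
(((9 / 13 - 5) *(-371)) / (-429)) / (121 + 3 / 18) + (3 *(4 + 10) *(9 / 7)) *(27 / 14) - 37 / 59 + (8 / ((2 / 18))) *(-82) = -3237653791776 / 558166609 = -5800.52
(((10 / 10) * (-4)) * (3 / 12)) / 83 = -1 / 83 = -0.01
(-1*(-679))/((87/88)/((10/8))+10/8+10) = 149380/2649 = 56.39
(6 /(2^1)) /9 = 1 /3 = 0.33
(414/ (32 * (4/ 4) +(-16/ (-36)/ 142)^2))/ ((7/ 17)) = 1436881599/ 45731966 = 31.42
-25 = -25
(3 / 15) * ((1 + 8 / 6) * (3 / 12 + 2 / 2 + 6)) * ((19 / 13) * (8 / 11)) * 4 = 30856 / 2145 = 14.39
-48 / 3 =-16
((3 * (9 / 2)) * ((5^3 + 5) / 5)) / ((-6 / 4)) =-234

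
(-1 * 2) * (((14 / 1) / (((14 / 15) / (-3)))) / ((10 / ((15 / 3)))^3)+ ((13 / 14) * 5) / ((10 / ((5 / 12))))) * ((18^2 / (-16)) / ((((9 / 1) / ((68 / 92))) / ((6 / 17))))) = -6.38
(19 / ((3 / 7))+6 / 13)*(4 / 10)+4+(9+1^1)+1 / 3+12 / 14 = 45193 / 1365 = 33.11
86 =86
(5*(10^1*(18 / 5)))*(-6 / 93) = -360 / 31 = -11.61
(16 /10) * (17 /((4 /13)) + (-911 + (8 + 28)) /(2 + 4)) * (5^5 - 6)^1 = -6780706 /15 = -452047.07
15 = 15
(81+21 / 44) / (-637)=-3585 / 28028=-0.13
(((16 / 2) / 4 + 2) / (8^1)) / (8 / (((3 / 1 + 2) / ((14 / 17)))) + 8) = 85 / 1584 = 0.05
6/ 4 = 3/ 2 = 1.50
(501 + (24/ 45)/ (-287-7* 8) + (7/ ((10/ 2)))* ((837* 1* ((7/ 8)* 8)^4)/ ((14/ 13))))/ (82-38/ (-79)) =2124157484417/ 67049640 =31680.37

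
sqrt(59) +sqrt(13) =11.29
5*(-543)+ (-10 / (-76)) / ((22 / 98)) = -1134625 / 418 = -2714.41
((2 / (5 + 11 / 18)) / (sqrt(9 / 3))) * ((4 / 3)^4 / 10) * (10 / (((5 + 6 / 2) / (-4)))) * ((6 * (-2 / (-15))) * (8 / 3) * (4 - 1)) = -16384 * sqrt(3) / 13635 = -2.08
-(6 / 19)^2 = -36 / 361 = -0.10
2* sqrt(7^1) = 2* sqrt(7) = 5.29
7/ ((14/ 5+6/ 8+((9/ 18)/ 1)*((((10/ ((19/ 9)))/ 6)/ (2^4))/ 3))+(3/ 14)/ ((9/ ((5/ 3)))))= 1340640/ 689071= 1.95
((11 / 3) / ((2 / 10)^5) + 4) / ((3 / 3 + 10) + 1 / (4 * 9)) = 412644 / 397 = 1039.41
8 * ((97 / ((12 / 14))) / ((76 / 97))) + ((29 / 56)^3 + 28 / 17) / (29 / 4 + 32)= 7718115502765 / 6679247232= 1155.54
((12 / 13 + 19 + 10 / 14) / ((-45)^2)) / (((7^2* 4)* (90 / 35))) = 313 / 15479100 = 0.00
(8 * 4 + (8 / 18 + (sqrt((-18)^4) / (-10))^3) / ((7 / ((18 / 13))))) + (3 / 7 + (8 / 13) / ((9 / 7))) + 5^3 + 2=-672368036 / 102375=-6567.70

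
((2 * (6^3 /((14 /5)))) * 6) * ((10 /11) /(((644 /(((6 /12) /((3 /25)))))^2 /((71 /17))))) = 9984375 /67861178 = 0.15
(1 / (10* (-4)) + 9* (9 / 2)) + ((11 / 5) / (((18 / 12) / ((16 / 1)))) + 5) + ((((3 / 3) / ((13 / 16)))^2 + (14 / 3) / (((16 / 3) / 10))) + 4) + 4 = 1768547 / 20280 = 87.21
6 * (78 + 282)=2160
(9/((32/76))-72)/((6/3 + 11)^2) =-405/1352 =-0.30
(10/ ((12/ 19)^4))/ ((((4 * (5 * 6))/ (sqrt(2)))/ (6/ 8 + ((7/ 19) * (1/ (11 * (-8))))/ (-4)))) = 34452757 * sqrt(2)/ 87588864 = 0.56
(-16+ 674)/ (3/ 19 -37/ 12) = -150024/ 667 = -224.92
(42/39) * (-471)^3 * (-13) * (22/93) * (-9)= -96546090564/31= -3114390018.19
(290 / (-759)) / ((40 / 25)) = -725 / 3036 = -0.24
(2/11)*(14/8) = 7/22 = 0.32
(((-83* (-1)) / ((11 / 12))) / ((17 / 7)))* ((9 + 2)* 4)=27888 / 17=1640.47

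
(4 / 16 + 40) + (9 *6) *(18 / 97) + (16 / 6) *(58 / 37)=2345087 / 43068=54.45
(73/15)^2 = 5329/225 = 23.68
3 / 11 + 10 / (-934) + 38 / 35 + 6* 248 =267777276 / 179795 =1489.35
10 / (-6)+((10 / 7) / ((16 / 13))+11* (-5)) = -9325 / 168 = -55.51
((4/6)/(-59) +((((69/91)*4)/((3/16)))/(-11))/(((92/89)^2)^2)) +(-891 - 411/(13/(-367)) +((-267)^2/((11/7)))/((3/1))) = 222749399699011/8622850236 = 25832.46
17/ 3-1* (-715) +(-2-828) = -328/ 3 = -109.33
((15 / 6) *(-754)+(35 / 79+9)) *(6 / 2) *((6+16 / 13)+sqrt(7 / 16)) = -41783658 / 1027 - 444507 *sqrt(7) / 316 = -44406.85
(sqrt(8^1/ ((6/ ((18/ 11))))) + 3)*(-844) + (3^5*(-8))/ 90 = -3800.27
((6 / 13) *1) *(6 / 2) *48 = 864 / 13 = 66.46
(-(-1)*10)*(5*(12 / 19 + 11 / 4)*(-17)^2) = 1856825 / 38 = 48863.82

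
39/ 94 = 0.41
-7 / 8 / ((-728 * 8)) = 1 / 6656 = 0.00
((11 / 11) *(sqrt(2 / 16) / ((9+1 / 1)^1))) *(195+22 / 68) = 6641 *sqrt(2) / 1360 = 6.91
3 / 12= 1 / 4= 0.25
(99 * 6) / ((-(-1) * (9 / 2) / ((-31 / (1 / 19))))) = -77748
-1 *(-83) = 83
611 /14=43.64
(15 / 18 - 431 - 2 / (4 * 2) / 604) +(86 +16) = -2378555 / 7248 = -328.17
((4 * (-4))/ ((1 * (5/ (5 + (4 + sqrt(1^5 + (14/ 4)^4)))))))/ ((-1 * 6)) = 24/ 5 + 2 * sqrt(2417)/ 15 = 11.36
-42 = -42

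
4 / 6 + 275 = 827 / 3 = 275.67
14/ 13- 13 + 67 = 716/ 13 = 55.08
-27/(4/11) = -297/4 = -74.25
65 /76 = 0.86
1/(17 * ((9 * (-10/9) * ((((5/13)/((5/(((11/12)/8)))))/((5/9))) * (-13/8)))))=128/561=0.23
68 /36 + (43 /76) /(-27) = 3833 /2052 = 1.87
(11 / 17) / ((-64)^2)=11 / 69632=0.00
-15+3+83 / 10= -37 / 10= -3.70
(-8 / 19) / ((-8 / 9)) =9 / 19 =0.47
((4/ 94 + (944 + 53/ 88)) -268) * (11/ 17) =2798603/ 6392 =437.83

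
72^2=5184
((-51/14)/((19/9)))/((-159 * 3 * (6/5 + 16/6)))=765/817684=0.00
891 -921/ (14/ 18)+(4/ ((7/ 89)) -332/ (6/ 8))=-14384/ 21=-684.95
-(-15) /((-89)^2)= 15 /7921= 0.00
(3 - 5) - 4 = -6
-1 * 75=-75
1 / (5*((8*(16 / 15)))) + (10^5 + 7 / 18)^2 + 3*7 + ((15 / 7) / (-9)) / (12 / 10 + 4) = 9434953402334849 / 943488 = 10000077798.91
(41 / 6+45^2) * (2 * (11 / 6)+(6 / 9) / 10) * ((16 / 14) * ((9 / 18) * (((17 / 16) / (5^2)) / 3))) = 61.41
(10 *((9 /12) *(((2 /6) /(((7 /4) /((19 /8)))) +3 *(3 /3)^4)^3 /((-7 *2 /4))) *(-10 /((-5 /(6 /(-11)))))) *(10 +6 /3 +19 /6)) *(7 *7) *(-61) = -12087798125 /2772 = -4360677.53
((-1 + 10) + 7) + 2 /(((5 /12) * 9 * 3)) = 728 /45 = 16.18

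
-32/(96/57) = -19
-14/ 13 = -1.08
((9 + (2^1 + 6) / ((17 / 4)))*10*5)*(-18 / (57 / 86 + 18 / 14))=-33411000 / 6647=-5026.48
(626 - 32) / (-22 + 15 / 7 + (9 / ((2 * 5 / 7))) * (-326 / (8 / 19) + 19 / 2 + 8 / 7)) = -166320 / 1352563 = -0.12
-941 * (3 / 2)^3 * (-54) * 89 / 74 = 61053021 / 296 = 206260.21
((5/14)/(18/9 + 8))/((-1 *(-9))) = 1/252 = 0.00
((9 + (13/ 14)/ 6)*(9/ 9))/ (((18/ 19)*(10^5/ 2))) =14611/ 75600000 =0.00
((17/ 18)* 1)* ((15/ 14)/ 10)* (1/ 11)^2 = 17/ 20328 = 0.00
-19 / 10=-1.90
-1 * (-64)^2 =-4096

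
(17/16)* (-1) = -17/16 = -1.06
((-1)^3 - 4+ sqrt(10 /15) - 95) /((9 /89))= -8900 /9+ 89 * sqrt(6) /27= -980.81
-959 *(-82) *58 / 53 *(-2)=-9122008 / 53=-172113.36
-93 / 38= -2.45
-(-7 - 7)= 14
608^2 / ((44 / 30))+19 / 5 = 13862609 / 55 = 252047.44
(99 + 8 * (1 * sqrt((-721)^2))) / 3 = 5867 / 3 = 1955.67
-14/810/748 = -7/302940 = -0.00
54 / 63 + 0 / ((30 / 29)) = 6 / 7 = 0.86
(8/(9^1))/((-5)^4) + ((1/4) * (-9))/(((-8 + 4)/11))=6.19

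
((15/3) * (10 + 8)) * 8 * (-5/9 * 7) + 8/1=-2792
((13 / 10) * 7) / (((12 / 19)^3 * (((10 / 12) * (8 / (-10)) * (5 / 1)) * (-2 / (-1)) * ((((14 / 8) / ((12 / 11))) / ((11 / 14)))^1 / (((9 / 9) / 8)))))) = -0.33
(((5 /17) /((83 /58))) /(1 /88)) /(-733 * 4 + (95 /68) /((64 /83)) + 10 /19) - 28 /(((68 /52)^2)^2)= -16089755580350964 /1679321177327083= -9.58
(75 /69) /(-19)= -0.06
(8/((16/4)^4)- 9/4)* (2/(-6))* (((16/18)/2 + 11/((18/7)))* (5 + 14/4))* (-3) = -102595/1152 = -89.06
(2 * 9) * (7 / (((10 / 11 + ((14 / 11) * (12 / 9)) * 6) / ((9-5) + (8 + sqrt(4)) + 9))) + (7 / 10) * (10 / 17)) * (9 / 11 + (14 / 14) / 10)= 28143549 / 114070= 246.72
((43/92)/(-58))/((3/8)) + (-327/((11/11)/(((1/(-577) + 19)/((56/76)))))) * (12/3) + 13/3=-33720.33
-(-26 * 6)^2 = -24336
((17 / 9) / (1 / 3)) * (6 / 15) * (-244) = -8296 / 15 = -553.07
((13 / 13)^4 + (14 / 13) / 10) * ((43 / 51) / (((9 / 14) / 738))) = 1184736 / 1105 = 1072.16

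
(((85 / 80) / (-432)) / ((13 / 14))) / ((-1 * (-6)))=-119 / 269568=-0.00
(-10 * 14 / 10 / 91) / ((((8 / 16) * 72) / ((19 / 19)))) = -1 / 234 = -0.00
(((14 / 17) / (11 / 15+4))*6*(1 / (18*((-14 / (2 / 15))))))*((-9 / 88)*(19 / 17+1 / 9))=47 / 677127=0.00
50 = 50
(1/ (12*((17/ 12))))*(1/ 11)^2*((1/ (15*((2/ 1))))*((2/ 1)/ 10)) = 1/ 308550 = 0.00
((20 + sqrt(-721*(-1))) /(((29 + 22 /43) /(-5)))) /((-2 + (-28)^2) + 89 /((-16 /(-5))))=-3440*sqrt(721) /16442433 - 68800 /16442433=-0.01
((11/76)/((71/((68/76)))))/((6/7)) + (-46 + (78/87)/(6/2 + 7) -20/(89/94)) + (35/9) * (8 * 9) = 212.97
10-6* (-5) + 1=41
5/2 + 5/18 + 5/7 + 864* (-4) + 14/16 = -1739623/504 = -3451.63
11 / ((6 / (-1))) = -11 / 6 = -1.83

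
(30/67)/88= 15/2948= 0.01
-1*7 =-7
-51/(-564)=17/188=0.09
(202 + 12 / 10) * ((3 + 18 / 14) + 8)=87376 / 35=2496.46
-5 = -5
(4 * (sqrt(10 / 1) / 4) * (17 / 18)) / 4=17 * sqrt(10) / 72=0.75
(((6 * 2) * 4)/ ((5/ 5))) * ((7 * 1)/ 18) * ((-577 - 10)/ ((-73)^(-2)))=-175174888/ 3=-58391629.33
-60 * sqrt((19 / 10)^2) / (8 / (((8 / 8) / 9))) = -1.58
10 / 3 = 3.33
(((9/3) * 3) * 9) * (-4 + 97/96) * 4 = -7749/8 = -968.62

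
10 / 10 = 1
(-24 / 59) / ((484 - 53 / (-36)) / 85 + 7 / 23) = -1689120 / 24980069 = -0.07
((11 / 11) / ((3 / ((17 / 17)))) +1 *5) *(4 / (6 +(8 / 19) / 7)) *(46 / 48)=12236 / 3627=3.37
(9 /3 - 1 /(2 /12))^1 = -3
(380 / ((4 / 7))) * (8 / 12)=443.33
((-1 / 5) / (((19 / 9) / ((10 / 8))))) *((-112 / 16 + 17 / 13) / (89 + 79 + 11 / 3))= 999 / 254410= 0.00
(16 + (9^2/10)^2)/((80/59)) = 481499/8000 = 60.19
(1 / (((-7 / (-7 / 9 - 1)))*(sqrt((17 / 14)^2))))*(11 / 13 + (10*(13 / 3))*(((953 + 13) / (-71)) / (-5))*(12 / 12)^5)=1169248 / 47073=24.84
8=8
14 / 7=2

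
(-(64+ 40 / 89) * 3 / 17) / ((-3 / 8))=30.33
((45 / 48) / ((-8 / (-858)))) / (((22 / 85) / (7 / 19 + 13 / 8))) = 774.40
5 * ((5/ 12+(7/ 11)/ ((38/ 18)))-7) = -78775/ 2508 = -31.41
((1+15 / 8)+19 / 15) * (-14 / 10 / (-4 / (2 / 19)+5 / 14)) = 24353 / 158100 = 0.15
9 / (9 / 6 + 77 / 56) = 72 / 23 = 3.13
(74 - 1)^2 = 5329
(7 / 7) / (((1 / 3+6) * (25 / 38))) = 6 / 25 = 0.24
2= 2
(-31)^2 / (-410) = -2.34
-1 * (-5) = 5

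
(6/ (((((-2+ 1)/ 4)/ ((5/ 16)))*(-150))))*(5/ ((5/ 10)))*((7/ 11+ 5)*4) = 124/ 11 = 11.27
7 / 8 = 0.88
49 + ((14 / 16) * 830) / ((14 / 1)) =807 / 8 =100.88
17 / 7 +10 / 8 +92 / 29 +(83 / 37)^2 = 13209615 / 1111628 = 11.88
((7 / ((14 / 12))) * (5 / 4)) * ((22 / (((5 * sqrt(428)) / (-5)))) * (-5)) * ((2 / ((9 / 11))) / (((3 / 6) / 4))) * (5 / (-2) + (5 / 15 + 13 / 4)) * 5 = 393250 * sqrt(107) / 963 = 4224.10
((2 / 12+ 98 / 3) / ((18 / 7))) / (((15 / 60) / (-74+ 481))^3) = 1487535971152 / 27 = 55093924857.48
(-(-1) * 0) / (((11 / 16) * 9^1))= 0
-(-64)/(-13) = -64/13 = -4.92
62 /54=31 /27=1.15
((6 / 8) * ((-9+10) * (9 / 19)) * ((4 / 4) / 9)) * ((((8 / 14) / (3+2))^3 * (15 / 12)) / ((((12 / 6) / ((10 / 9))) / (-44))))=-176 / 97755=-0.00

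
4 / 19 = 0.21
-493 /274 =-1.80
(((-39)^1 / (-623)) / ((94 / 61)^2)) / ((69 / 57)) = 2757261 / 126611044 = 0.02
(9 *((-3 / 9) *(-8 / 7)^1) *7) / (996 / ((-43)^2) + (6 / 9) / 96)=6390144 / 145273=43.99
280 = 280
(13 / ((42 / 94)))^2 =373321 / 441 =846.53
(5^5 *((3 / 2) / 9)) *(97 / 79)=303125 / 474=639.50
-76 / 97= -0.78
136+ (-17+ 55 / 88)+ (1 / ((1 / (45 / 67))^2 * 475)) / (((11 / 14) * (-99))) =9876440919 / 82561688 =119.62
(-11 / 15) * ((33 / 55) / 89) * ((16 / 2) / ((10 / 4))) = -176 / 11125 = -0.02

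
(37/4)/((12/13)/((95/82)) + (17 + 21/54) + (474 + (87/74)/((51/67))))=258679395/13807331936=0.02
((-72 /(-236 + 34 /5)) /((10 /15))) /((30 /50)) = 0.79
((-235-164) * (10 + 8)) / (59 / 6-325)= 43092 / 1891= 22.79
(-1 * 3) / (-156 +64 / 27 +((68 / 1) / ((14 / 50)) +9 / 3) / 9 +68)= 567 / 11021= 0.05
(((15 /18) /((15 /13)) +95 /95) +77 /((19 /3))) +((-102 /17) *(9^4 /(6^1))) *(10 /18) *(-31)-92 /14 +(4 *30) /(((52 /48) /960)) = 6826323451 /31122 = 219340.77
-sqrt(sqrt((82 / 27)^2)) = -sqrt(246) / 9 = -1.74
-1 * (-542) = 542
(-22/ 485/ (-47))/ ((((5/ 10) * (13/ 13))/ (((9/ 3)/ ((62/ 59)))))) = 3894/ 706645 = 0.01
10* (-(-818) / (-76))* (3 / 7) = -6135 / 133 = -46.13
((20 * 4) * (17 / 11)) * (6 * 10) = 81600 / 11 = 7418.18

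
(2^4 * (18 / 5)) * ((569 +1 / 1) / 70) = 16416 / 35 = 469.03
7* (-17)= -119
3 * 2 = 6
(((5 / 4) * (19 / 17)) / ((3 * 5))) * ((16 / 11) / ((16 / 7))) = 133 / 2244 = 0.06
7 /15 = 0.47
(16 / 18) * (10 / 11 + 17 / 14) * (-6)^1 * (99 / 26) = -3924 / 91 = -43.12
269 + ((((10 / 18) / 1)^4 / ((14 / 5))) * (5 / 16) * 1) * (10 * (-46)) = 97038029 / 367416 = 264.11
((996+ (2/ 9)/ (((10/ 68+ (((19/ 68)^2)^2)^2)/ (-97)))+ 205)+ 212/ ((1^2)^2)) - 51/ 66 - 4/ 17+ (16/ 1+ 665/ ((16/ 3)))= 2546269407146916908185/ 1810823762412937008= 1406.14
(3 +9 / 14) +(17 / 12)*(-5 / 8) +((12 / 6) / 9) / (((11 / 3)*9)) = 2.76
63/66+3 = 87/22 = 3.95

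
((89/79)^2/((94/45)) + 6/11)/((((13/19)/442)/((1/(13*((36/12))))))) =801128179/41945761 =19.10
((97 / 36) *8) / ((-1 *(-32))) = 97 / 144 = 0.67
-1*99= -99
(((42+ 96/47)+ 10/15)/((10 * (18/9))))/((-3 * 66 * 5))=-0.00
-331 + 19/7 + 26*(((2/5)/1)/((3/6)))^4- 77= -1726533/4375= -394.64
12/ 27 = 4/ 9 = 0.44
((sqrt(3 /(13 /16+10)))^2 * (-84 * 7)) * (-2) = 56448 /173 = 326.29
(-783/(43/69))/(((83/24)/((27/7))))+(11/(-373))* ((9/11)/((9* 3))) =-39175651007/27955977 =-1401.33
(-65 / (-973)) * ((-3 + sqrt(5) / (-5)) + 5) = 130 / 973-13 * sqrt(5) / 973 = 0.10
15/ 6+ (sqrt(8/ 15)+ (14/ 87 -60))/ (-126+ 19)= 56957/ 18618 -2* sqrt(30)/ 1605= 3.05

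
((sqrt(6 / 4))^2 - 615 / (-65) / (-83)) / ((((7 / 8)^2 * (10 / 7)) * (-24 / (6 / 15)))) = -3988 / 188825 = -0.02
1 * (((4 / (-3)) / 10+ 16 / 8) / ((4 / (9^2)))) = 189 / 5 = 37.80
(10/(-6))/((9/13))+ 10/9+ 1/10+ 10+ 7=4267/270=15.80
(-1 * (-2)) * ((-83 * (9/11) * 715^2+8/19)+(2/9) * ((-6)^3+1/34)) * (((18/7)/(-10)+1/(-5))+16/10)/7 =-230678739584/20349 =-11336121.66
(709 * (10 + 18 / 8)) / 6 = 34741 / 24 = 1447.54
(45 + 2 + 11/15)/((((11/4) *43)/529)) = 1515056/7095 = 213.54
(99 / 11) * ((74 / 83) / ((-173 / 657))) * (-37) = 16189794 / 14359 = 1127.50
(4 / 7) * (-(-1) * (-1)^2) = 4 / 7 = 0.57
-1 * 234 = -234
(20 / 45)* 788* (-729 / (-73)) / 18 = 14184 / 73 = 194.30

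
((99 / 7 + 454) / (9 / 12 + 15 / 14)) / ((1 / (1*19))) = 249052 / 51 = 4883.37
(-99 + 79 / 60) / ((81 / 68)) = -99637 / 1215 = -82.01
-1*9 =-9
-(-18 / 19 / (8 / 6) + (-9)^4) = -249291 / 38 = -6560.29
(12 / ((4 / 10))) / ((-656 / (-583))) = 8745 / 328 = 26.66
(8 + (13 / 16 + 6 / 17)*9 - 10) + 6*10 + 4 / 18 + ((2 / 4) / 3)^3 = 504649 / 7344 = 68.72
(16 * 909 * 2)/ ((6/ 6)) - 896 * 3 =26400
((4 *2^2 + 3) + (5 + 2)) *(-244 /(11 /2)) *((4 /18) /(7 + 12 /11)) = -25376 /801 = -31.68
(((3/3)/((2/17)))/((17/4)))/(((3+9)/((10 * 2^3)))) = 13.33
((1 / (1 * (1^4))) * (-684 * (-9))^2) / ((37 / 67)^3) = 11397815704368 / 50653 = 225017584.43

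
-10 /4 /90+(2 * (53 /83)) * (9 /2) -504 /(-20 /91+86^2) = 5.65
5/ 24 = 0.21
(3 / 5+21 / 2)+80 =911 / 10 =91.10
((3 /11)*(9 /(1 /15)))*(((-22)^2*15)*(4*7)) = 7484400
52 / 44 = 13 / 11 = 1.18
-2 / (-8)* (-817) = -817 / 4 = -204.25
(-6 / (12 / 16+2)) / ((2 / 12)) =-144 / 11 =-13.09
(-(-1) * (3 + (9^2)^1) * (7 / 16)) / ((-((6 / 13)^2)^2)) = -809.89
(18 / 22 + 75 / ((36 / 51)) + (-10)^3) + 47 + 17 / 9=-334241 / 396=-844.04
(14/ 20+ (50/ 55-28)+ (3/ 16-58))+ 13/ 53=-3915807/ 46640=-83.96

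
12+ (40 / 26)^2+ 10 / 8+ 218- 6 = 153869 / 676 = 227.62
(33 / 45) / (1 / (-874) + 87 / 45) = 9614 / 25331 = 0.38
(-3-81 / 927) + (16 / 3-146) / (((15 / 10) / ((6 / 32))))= -25549 / 1236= -20.67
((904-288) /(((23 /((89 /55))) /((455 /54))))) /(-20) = -56693 /3105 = -18.26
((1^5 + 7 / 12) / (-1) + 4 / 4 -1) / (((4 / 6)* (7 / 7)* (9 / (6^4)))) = -342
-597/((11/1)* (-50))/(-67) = -597/36850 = -0.02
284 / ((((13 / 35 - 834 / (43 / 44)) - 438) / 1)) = -427420 / 1942991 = -0.22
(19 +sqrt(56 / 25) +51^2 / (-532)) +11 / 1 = 2 *sqrt(14) / 5 +13359 / 532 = 26.61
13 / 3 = 4.33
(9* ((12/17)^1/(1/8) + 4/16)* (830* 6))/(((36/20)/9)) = 22466025/17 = 1321530.88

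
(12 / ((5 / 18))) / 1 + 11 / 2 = 487 / 10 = 48.70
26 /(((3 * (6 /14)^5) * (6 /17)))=3714347 /2187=1698.38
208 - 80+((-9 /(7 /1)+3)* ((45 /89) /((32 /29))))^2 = 3194879993 /24840256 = 128.62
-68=-68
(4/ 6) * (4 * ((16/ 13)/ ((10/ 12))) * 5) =256/ 13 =19.69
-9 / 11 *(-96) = 864 / 11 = 78.55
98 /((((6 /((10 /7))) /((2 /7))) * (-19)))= -20 /57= -0.35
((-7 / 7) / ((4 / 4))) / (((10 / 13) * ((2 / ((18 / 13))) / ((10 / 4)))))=-9 / 4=-2.25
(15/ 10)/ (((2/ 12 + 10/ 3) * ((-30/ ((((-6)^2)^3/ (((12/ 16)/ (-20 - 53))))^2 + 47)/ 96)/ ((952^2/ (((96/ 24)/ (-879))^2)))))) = -6188894217840452069746368/ 5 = -1237778843568090413949274.00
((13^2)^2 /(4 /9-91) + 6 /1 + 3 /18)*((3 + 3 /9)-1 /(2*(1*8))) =-237405823 /234720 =-1011.44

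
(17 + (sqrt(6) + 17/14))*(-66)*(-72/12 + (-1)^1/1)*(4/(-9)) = -3740 -616*sqrt(6)/3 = -4242.96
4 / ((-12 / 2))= -2 / 3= -0.67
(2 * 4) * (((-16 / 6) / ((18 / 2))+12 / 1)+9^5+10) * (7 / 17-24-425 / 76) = -13362147602 / 969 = -13789626.01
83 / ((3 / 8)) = 664 / 3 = 221.33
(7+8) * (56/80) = 21/2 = 10.50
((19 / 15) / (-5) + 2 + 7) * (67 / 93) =43952 / 6975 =6.30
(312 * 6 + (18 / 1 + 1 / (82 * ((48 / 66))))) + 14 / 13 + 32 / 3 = 48654637 / 25584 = 1901.76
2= 2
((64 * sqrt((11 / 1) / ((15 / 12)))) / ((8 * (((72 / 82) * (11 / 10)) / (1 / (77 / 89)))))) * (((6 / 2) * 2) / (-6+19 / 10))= -14240 * sqrt(55) / 2541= -41.56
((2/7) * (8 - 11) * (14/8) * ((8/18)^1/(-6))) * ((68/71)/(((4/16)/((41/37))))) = 0.47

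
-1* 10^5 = -100000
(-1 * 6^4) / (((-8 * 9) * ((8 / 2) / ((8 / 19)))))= 36 / 19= 1.89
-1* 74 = -74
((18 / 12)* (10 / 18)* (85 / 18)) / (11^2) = 425 / 13068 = 0.03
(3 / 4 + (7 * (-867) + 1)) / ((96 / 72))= -4550.44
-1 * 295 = -295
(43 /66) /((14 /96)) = 344 /77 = 4.47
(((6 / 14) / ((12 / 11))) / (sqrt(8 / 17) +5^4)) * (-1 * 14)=-116875 / 13281234 +11 * sqrt(34) / 6640617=-0.01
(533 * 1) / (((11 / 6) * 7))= 3198 / 77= 41.53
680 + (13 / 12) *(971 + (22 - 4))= 21017 / 12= 1751.42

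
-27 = -27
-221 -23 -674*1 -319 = -1237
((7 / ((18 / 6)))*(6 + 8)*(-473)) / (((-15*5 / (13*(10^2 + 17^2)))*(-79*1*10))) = -117206089 / 88875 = -1318.77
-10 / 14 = -5 / 7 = -0.71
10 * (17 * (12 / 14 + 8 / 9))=18700 / 63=296.83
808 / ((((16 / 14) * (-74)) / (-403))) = 284921 / 74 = 3850.28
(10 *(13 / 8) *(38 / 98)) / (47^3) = 1235 / 20349308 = 0.00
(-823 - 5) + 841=13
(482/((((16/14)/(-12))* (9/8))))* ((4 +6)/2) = -67480/3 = -22493.33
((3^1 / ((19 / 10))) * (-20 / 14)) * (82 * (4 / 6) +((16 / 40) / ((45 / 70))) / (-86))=-2115320 / 17157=-123.29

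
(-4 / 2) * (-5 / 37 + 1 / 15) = 76 / 555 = 0.14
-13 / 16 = -0.81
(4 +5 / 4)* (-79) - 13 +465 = 149 / 4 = 37.25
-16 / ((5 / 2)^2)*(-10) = 128 / 5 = 25.60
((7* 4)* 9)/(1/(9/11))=2268/11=206.18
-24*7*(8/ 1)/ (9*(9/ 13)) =-5824/ 27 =-215.70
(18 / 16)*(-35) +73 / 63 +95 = 28619 / 504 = 56.78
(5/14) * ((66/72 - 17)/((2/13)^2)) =-163085/672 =-242.69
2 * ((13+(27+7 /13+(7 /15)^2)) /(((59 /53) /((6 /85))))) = 25272944 /4889625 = 5.17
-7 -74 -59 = -140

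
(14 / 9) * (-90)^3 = -1134000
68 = 68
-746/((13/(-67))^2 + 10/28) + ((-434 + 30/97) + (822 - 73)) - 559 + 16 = -5095637998/2406667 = -2117.30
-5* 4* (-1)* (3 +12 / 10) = 84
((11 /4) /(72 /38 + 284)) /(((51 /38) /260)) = 258115 /138516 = 1.86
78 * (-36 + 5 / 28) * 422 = -8253687 / 7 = -1179098.14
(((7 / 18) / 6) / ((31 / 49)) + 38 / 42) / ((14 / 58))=684545 / 164052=4.17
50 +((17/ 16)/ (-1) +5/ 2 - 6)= 727/ 16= 45.44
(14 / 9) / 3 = 14 / 27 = 0.52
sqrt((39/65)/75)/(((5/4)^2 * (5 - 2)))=16 * sqrt(5)/1875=0.02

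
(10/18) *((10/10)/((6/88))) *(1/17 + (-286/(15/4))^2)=978944428/20655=47395.03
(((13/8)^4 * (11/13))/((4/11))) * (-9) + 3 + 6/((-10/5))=-2392533/16384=-146.03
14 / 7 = 2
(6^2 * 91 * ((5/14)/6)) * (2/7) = 390/7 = 55.71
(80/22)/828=10/2277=0.00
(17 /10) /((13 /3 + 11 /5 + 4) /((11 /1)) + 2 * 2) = 561 /1636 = 0.34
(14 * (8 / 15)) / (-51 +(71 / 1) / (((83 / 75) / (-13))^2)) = 192892 / 251786385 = 0.00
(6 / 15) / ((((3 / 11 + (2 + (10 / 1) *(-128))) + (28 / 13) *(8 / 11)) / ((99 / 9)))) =-3146 / 912455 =-0.00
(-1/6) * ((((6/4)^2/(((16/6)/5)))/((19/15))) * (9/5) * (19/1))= -1215/64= -18.98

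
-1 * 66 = -66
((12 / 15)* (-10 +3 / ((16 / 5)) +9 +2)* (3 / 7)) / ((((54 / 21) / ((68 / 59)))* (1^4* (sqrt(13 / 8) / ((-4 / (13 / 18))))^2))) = 3642624 / 648115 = 5.62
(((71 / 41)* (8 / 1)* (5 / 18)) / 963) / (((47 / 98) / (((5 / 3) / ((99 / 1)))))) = 695800 / 4960288773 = 0.00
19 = 19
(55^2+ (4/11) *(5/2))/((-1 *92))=-33285/1012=-32.89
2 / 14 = 1 / 7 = 0.14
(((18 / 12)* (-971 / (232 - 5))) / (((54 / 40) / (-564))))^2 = 3332377230400 / 463761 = 7185548.66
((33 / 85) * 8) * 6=1584 / 85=18.64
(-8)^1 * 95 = -760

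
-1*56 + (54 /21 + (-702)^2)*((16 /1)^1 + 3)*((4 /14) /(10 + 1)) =131056364 /539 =243147.24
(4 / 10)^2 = 4 / 25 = 0.16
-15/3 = -5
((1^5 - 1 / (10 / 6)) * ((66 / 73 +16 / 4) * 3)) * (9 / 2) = 9666 / 365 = 26.48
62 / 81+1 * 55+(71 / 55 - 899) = -3750859 / 4455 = -841.94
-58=-58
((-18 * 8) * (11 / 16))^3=-970299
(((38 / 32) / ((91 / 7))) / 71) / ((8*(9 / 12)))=19 / 88608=0.00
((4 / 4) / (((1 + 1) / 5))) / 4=5 / 8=0.62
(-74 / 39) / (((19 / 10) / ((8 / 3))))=-5920 / 2223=-2.66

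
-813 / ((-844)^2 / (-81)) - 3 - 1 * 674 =-482185619 / 712336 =-676.91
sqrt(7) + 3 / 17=2.82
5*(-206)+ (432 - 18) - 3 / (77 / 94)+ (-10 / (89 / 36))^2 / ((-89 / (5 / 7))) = -33644018866 / 54282613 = -619.79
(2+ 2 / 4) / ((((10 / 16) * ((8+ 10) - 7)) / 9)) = 36 / 11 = 3.27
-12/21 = -4/7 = -0.57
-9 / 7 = -1.29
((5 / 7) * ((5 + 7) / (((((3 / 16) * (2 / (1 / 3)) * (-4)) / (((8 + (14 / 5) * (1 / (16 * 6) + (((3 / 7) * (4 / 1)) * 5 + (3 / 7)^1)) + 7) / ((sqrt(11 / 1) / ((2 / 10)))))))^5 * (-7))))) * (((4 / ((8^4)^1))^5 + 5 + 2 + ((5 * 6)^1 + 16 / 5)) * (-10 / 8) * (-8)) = 6075852322560261905259751129558279 * sqrt(11) / 899107147424027198202146979840000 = 22.41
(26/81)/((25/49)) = 1274/2025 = 0.63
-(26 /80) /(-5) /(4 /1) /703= 13 /562400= 0.00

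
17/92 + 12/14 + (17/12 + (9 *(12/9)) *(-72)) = -832249/966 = -861.54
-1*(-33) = 33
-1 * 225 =-225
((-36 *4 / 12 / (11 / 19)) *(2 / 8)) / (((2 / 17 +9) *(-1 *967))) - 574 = -946372921 / 1648735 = -574.00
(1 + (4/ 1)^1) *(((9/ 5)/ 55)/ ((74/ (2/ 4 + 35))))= 639/ 8140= 0.08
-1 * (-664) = 664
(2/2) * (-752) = -752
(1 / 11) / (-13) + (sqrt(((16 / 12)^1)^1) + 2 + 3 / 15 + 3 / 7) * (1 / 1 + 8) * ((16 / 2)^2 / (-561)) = -230227 / 85085 -128 * sqrt(3) / 187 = -3.89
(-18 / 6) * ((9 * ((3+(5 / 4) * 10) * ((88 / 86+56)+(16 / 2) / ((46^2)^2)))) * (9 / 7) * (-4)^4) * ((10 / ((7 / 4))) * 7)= -26464869203535360 / 84232141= -314189677.35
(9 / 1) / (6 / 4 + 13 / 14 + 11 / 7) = 9 / 4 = 2.25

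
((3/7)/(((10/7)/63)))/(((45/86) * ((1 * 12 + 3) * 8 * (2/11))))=3311/2000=1.66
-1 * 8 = -8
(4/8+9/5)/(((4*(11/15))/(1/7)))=69/616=0.11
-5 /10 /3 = -1 /6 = -0.17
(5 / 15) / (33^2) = 1 / 3267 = 0.00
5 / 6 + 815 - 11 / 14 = 17116 / 21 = 815.05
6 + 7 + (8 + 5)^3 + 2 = 2212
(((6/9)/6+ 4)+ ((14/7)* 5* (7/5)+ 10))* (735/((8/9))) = 185955/8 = 23244.38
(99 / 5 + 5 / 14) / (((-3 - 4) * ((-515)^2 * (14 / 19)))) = -26809 / 1819443500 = -0.00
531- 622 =-91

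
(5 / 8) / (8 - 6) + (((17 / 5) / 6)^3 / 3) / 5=262951 / 810000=0.32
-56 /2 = -28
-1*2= -2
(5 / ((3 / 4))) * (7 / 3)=140 / 9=15.56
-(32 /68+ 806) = -13710 /17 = -806.47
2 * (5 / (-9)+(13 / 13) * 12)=206 / 9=22.89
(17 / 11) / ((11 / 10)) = 170 / 121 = 1.40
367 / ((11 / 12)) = 4404 / 11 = 400.36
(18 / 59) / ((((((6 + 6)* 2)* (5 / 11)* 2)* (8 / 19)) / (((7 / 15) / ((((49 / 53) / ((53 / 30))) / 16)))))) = 587081 / 1239000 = 0.47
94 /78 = 47 /39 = 1.21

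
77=77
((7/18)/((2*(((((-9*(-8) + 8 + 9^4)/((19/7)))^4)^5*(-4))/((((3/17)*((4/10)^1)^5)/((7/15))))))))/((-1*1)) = 75179946915091916386711202/23602572687792669561086211246958743064660658210526332293264153747144223261443564855328746618510625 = 0.00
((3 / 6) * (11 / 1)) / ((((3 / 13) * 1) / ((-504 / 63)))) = -190.67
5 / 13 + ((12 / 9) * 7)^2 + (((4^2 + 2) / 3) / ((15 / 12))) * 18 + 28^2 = 560369 / 585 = 957.90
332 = 332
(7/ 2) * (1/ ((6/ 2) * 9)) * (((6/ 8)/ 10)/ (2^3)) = 7/ 5760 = 0.00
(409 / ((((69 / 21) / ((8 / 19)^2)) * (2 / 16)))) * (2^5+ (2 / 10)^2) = 5656.51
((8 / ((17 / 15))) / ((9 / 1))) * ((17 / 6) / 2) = 1.11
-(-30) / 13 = 30 / 13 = 2.31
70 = 70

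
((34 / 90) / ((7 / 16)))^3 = 0.64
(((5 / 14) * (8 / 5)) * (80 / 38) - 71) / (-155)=9283 / 20615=0.45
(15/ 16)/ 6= 5/ 32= 0.16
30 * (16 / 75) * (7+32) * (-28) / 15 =-11648 / 25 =-465.92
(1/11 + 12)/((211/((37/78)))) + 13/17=2437151/3077646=0.79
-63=-63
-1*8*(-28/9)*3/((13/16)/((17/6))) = 30464/117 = 260.38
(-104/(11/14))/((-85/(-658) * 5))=-958048/4675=-204.93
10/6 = 5/3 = 1.67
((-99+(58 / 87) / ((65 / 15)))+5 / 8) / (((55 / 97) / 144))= -3567078 / 143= -24944.60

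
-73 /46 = -1.59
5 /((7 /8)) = 40 /7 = 5.71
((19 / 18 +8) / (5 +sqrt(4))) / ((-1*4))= -163 / 504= -0.32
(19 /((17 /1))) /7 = 19 /119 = 0.16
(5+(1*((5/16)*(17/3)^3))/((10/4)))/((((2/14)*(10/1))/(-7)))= -293657/2160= -135.95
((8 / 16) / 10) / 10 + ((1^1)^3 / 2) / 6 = 53 / 600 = 0.09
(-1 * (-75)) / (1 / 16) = 1200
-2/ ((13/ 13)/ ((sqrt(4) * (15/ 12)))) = -5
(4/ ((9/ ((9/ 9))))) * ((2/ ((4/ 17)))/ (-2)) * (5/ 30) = -17/ 54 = -0.31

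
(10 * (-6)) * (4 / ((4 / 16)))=-960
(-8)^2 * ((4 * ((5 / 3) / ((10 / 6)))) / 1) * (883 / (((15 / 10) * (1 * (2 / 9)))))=678144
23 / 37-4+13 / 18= -1769 / 666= -2.66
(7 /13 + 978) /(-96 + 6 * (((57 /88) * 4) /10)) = -1399310 /135057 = -10.36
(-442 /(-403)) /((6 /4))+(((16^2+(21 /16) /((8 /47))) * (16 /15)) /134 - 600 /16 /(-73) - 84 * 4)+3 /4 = -805182537 /2425936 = -331.91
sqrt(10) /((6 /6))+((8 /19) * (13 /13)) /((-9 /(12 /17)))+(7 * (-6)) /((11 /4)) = -163144 /10659+sqrt(10) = -12.14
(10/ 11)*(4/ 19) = 40/ 209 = 0.19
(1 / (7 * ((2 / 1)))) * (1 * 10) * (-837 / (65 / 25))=-20925 / 91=-229.95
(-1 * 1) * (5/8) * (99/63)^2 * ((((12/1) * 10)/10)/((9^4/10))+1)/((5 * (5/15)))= -269467/285768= -0.94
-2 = -2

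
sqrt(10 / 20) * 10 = 5 * sqrt(2) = 7.07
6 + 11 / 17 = 113 / 17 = 6.65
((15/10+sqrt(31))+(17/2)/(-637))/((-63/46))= -46 * sqrt(31)/63 - 43562/40131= -5.15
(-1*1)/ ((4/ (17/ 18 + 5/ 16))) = -181/ 576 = -0.31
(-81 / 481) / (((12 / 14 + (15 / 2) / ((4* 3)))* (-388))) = 1134 / 3872531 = 0.00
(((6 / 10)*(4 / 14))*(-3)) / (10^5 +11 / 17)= -306 / 59500385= -0.00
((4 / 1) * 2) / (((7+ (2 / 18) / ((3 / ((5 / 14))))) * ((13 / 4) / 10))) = 120960 / 34463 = 3.51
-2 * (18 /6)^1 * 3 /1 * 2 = -36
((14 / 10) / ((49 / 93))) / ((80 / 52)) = 1209 / 700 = 1.73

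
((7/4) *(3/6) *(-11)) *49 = -3773/8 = -471.62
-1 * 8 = -8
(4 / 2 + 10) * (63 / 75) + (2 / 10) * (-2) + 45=1367 / 25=54.68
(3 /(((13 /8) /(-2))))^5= -254803968 /371293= -686.26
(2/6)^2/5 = 1/45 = 0.02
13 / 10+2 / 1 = 33 / 10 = 3.30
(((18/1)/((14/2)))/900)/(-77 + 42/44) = -11/292775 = -0.00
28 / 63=4 / 9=0.44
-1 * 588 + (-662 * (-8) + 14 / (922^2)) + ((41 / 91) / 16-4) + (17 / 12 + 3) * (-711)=483880781677 / 309430576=1563.78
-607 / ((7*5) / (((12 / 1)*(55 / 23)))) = -80124 / 161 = -497.66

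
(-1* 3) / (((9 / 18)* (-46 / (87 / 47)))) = 0.24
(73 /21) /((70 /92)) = 3358 /735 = 4.57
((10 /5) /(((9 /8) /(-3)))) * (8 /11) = -128 /33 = -3.88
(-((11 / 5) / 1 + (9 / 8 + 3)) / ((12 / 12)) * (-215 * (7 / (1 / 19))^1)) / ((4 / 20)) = 7234535 / 8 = 904316.88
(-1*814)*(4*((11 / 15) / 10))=-17908 / 75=-238.77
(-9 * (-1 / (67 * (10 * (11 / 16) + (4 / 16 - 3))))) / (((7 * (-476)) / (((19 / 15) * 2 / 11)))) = -0.00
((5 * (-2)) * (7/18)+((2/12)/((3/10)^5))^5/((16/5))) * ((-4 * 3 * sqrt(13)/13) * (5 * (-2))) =3906249967972490563054600 * sqrt(13)/892194905743479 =15785995261.39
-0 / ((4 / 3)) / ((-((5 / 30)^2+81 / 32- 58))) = 0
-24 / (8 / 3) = -9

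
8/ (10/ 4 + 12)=16/ 29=0.55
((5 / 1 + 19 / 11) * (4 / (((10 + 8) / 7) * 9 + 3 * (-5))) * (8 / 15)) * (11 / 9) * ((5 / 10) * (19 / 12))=2072 / 1215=1.71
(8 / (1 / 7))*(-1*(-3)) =168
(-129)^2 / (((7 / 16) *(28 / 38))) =2529432 / 49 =51621.06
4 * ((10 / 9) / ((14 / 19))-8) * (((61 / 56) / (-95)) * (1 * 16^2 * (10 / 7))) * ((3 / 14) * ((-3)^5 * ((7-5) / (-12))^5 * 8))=798368 / 136857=5.83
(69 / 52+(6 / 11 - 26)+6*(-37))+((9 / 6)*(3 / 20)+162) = -479923 / 5720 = -83.90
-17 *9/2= -153/2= -76.50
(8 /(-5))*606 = -4848 /5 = -969.60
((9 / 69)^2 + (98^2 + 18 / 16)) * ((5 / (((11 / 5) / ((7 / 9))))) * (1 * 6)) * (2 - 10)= -14227136350 / 17457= -814981.75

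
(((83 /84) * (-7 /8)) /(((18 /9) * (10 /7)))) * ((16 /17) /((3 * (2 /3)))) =-581 /4080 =-0.14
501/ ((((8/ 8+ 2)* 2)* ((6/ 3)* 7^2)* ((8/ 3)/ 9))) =4509/ 1568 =2.88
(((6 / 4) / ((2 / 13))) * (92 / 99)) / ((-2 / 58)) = -8671 / 33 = -262.76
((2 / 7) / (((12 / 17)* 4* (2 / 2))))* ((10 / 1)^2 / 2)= 425 / 84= 5.06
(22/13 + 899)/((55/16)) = 187344/715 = 262.02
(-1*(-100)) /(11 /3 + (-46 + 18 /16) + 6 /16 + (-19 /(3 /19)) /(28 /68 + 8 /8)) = -7200 /9077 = -0.79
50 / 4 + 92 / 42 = 617 / 42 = 14.69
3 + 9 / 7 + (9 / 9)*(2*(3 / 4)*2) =51 / 7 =7.29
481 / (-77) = -481 / 77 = -6.25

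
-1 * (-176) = 176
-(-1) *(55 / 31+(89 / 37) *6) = 16.21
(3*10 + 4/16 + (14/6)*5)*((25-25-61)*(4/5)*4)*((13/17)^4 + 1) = -13756048024/1252815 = -10980.11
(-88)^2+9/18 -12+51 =15567/2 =7783.50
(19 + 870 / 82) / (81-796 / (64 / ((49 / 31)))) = 602144 / 1247425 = 0.48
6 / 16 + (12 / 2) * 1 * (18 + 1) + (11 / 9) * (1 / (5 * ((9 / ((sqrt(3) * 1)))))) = 11 * sqrt(3) / 405 + 915 / 8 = 114.42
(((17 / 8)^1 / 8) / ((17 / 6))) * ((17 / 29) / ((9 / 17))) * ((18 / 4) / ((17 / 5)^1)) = 255 / 1856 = 0.14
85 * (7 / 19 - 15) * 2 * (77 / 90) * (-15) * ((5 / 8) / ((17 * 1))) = 267575 / 228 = 1173.57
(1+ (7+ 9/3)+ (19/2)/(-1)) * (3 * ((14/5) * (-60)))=-756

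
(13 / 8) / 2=0.81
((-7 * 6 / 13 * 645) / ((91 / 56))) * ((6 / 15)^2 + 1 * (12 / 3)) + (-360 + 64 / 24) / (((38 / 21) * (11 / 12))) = -75397728 / 13585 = -5550.07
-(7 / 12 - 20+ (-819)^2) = -670741.58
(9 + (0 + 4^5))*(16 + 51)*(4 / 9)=276844 / 9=30760.44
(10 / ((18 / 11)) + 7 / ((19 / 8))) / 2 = 1549 / 342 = 4.53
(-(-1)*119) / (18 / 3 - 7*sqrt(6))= -833*sqrt(6) / 258 - 119 / 43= -10.68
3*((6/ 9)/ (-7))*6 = -12/ 7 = -1.71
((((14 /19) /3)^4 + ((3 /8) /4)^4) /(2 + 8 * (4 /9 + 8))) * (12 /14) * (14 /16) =41137131697 /1026525864394752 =0.00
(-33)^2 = 1089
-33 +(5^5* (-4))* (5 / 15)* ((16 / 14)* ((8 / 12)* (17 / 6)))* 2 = -3406237 / 189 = -18022.42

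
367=367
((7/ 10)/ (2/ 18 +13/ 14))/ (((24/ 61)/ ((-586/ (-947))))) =2627331/ 2481140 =1.06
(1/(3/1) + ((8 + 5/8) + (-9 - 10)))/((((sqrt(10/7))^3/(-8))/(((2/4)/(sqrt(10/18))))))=1687 * sqrt(14)/200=31.56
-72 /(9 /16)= -128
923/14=65.93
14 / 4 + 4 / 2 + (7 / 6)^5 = 59575 / 7776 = 7.66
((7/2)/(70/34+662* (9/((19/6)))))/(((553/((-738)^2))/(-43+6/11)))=-41077322802/528683089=-77.70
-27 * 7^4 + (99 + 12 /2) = -64722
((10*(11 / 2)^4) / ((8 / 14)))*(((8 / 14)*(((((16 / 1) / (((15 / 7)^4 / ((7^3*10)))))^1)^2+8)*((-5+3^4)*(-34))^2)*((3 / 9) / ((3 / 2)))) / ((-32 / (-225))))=530418690877551614336132 / 820125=646753471577566364.07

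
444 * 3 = 1332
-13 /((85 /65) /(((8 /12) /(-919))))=338 /46869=0.01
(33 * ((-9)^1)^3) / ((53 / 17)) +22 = -407803 / 53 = -7694.40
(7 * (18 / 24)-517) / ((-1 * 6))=85.29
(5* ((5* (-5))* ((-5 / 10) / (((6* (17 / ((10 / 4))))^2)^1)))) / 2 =3125 / 166464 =0.02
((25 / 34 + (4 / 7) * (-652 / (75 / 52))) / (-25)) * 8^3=1177041664 / 223125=5275.26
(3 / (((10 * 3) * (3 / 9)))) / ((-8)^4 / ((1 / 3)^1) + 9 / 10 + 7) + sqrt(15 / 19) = 3 / 122959 + sqrt(285) / 19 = 0.89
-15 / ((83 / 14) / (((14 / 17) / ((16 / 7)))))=-5145 / 5644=-0.91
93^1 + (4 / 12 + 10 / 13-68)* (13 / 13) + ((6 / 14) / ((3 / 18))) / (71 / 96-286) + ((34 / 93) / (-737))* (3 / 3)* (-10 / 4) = 1485720528307 / 56935523645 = 26.09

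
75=75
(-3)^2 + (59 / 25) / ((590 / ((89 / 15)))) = 33839 / 3750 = 9.02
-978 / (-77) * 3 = 2934 / 77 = 38.10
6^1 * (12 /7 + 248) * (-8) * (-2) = 167808 /7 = 23972.57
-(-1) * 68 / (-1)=-68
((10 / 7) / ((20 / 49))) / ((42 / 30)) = 5 / 2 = 2.50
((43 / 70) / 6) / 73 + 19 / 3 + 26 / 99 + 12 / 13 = 98917387 / 13153140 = 7.52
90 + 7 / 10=907 / 10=90.70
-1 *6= -6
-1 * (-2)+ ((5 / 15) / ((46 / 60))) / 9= 424 / 207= 2.05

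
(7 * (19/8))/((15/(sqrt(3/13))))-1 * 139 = -139+133 * sqrt(39)/1560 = -138.47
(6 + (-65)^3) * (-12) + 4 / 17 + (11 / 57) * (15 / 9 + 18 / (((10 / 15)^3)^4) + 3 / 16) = 19622136010153 / 5953536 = 3295879.29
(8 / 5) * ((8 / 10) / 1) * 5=32 / 5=6.40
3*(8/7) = 24/7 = 3.43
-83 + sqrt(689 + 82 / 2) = -83 + sqrt(730) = -55.98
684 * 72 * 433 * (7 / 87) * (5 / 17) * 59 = 14678284320 / 493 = 29773396.19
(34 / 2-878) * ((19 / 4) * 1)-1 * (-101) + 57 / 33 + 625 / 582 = -51036089 / 12804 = -3985.95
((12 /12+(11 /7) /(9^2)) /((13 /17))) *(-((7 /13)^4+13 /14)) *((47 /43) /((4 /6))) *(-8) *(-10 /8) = -155829133795 /7040829159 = -22.13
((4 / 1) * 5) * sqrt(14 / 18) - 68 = -68 + 20 * sqrt(7) / 3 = -50.36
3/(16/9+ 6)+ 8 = 587/70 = 8.39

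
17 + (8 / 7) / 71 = 8457 / 497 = 17.02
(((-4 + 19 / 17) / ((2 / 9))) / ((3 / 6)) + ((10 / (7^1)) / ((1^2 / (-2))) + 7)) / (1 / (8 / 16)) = -1297 / 119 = -10.90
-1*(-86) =86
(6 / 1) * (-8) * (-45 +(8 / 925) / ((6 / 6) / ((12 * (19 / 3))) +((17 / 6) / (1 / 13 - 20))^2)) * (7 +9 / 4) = 190170834804 / 9573175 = 19864.97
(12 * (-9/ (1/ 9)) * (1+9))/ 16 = -1215/ 2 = -607.50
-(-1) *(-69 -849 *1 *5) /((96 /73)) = -52487 /16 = -3280.44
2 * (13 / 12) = 13 / 6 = 2.17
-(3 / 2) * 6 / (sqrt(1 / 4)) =-18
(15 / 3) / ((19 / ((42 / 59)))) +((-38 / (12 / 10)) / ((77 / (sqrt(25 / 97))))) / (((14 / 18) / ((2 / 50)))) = 210 / 1121 - 57 * sqrt(97) / 52283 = 0.18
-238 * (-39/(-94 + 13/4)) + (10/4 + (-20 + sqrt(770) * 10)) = -28987/242 + 10 * sqrt(770) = 157.71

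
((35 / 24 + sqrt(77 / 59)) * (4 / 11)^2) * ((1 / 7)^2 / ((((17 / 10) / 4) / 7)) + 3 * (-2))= -6740 / 6171 -10784 * sqrt(4543) / 849541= -1.95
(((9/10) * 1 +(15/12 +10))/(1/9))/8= 2187/160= 13.67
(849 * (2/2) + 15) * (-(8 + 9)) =-14688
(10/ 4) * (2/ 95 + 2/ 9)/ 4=26/ 171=0.15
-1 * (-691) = 691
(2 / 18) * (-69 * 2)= -46 / 3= -15.33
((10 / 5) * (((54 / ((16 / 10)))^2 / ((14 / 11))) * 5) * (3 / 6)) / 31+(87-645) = -2872377 / 6944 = -413.65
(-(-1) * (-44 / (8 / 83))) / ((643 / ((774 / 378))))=-39259 / 27006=-1.45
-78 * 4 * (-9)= 2808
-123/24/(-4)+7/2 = 153/32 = 4.78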